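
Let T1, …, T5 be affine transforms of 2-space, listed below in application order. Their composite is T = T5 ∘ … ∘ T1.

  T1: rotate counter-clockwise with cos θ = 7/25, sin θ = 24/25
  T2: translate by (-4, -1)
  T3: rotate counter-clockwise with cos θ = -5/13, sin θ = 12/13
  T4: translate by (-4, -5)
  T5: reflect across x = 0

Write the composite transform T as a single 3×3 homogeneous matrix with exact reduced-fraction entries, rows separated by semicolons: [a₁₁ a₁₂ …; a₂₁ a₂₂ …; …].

T1 = [7/25 -24/25 0; 24/25 7/25 0; 0 0 1]
T2·T1 = [7/25 -24/25 -4; 24/25 7/25 -1; 0 0 1]
T3·…·T1 = [-323/325 36/325 32/13; -36/325 -323/325 -43/13; 0 0 1]
T4·…·T1 = [-323/325 36/325 -20/13; -36/325 -323/325 -108/13; 0 0 1]
T5·…·T1 = [323/325 -36/325 20/13; -36/325 -323/325 -108/13; 0 0 1]

T = [323/325 -36/325 20/13; -36/325 -323/325 -108/13; 0 0 1]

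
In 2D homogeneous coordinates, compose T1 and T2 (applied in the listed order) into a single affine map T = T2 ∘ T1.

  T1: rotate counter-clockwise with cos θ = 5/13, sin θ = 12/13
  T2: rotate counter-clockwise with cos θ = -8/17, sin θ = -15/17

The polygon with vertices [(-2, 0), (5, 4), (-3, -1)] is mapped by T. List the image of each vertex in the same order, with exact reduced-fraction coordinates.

image vertices: (-280/221, 342/221), (1384/221, -295/221), (-591/221, 373/221)

T1 rotate counter-clockwise with cos θ = 5/13, sin θ = 12/13: (-2, 0) → (-10/13, -24/13); (5, 4) → (-23/13, 80/13); (-3, -1) → (-3/13, -41/13)
T2 rotate counter-clockwise with cos θ = -8/17, sin θ = -15/17: (-10/13, -24/13) → (-280/221, 342/221); (-23/13, 80/13) → (1384/221, -295/221); (-3/13, -41/13) → (-591/221, 373/221)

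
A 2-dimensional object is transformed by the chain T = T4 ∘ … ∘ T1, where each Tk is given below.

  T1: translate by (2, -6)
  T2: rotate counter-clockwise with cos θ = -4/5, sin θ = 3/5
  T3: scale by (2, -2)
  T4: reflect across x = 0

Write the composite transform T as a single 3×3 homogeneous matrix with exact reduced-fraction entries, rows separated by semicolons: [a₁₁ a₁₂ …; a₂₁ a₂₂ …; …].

T1 = [1 0 2; 0 1 -6; 0 0 1]
T2·T1 = [-4/5 -3/5 2; 3/5 -4/5 6; 0 0 1]
T3·…·T1 = [-8/5 -6/5 4; -6/5 8/5 -12; 0 0 1]
T4·…·T1 = [8/5 6/5 -4; -6/5 8/5 -12; 0 0 1]

T = [8/5 6/5 -4; -6/5 8/5 -12; 0 0 1]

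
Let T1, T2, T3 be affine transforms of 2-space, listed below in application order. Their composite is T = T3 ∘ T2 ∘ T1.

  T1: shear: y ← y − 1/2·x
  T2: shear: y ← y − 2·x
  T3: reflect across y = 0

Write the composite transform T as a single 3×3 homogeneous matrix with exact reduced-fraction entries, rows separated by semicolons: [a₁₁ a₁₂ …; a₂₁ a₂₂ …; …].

T = [1 0 0; 5/2 -1 0; 0 0 1]

T1 = [1 0 0; -1/2 1 0; 0 0 1]
T2·T1 = [1 0 0; -5/2 1 0; 0 0 1]
T3·…·T1 = [1 0 0; 5/2 -1 0; 0 0 1]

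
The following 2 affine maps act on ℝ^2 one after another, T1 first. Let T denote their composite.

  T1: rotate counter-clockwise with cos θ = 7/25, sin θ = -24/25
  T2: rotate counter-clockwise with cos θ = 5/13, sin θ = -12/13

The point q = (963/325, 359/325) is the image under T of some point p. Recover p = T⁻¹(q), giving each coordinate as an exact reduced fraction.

p = (-3, 1)

T1 = [7/25 24/25 0; -24/25 7/25 0; 0 0 1]
T2·T1 = [-253/325 204/325 0; -204/325 -253/325 0; 0 0 1]
det M = 1; M⁻¹ = [-253/325 -204/325 0; 204/325 -253/325 0; 0 0 1]
M⁻¹ · (963/325, 359/325)ᵀ = (-3, 1)ᵀ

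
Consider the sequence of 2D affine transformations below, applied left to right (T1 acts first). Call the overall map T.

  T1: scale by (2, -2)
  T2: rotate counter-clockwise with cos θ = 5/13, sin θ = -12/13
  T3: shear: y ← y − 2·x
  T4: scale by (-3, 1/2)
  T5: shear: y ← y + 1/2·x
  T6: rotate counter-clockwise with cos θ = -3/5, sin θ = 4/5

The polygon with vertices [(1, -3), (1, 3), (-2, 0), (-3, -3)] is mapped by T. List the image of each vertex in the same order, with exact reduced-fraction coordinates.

T1 scale by (2, -2): (1, -3) → (2, 6); (1, 3) → (2, -6); (-2, 0) → (-4, 0); (-3, -3) → (-6, 6)
T2 rotate counter-clockwise with cos θ = 5/13, sin θ = -12/13: (2, 6) → (82/13, 6/13); (2, -6) → (-62/13, -54/13); (-4, 0) → (-20/13, 48/13); (-6, 6) → (42/13, 102/13)
T3 shear: y ← y − 2·x: (82/13, 6/13) → (82/13, -158/13); (-62/13, -54/13) → (-62/13, 70/13); (-20/13, 48/13) → (-20/13, 88/13); (42/13, 102/13) → (42/13, 18/13)
T4 scale by (-3, 1/2): (82/13, -158/13) → (-246/13, -79/13); (-62/13, 70/13) → (186/13, 35/13); (-20/13, 88/13) → (60/13, 44/13); (42/13, 18/13) → (-126/13, 9/13)
T5 shear: y ← y + 1/2·x: (-246/13, -79/13) → (-246/13, -202/13); (186/13, 35/13) → (186/13, 128/13); (60/13, 44/13) → (60/13, 74/13); (-126/13, 9/13) → (-126/13, -54/13)
T6 rotate counter-clockwise with cos θ = -3/5, sin θ = 4/5: (-246/13, -202/13) → (1546/65, -378/65); (186/13, 128/13) → (-214/13, 72/13); (60/13, 74/13) → (-476/65, 18/65); (-126/13, -54/13) → (594/65, -342/65)

image vertices: (1546/65, -378/65), (-214/13, 72/13), (-476/65, 18/65), (594/65, -342/65)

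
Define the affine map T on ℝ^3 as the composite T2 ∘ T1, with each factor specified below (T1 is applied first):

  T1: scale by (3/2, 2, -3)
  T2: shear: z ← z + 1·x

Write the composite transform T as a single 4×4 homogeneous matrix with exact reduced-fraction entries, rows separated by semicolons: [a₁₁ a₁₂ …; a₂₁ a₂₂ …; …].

T = [3/2 0 0 0; 0 2 0 0; 3/2 0 -3 0; 0 0 0 1]

T1 = [3/2 0 0 0; 0 2 0 0; 0 0 -3 0; 0 0 0 1]
T2·T1 = [3/2 0 0 0; 0 2 0 0; 3/2 0 -3 0; 0 0 0 1]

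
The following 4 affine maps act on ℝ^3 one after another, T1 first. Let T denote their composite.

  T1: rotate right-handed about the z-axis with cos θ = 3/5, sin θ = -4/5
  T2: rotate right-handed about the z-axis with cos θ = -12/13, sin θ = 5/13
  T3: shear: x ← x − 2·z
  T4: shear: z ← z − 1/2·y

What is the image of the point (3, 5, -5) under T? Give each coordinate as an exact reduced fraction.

T(p) = (287/65, 109/65, -759/130)

T1 rotate right-handed about the z-axis with cos θ = 3/5, sin θ = -4/5: (3, 5, -5) → (29/5, 3/5, -5)
T2 rotate right-handed about the z-axis with cos θ = -12/13, sin θ = 5/13: (29/5, 3/5, -5) → (-363/65, 109/65, -5)
T3 shear: x ← x − 2·z: (-363/65, 109/65, -5) → (287/65, 109/65, -5)
T4 shear: z ← z − 1/2·y: (287/65, 109/65, -5) → (287/65, 109/65, -759/130)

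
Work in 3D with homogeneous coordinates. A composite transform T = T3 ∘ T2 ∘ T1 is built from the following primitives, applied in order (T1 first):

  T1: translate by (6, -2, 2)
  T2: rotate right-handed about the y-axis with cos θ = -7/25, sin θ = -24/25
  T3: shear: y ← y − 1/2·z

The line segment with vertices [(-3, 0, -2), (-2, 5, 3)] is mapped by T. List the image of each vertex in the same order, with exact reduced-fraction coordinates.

image vertices: (-21/25, -86/25, 72/25), (-148/25, 89/50, 61/25)

T1 translate by (6, -2, 2): (-3, 0, -2) → (3, -2, 0); (-2, 5, 3) → (4, 3, 5)
T2 rotate right-handed about the y-axis with cos θ = -7/25, sin θ = -24/25: (3, -2, 0) → (-21/25, -2, 72/25); (4, 3, 5) → (-148/25, 3, 61/25)
T3 shear: y ← y − 1/2·z: (-21/25, -2, 72/25) → (-21/25, -86/25, 72/25); (-148/25, 3, 61/25) → (-148/25, 89/50, 61/25)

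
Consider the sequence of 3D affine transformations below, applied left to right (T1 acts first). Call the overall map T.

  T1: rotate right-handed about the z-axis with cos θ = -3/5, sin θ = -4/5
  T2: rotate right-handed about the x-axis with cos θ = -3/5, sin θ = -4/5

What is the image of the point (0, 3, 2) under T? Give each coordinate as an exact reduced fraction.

T1 rotate right-handed about the z-axis with cos θ = -3/5, sin θ = -4/5: (0, 3, 2) → (12/5, -9/5, 2)
T2 rotate right-handed about the x-axis with cos θ = -3/5, sin θ = -4/5: (12/5, -9/5, 2) → (12/5, 67/25, 6/25)

T(p) = (12/5, 67/25, 6/25)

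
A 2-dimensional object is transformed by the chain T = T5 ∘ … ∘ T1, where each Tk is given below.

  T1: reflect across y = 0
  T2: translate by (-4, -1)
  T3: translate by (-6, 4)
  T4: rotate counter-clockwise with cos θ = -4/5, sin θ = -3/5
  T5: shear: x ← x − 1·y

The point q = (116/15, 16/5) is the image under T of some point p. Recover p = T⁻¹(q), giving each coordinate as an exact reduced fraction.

p = (-2/3, -1)

T1 = [1 0 0; 0 -1 0; 0 0 1]
T2·T1 = [1 0 -4; 0 -1 -1; 0 0 1]
T3·…·T1 = [1 0 -10; 0 -1 3; 0 0 1]
T4·…·T1 = [-4/5 -3/5 49/5; -3/5 4/5 18/5; 0 0 1]
T5·…·T1 = [-1/5 -7/5 31/5; -3/5 4/5 18/5; 0 0 1]
det M = -1; M⁻¹ = [-4/5 -7/5 10; -3/5 1/5 3; 0 0 1]
M⁻¹ · (116/15, 16/5)ᵀ = (-2/3, -1)ᵀ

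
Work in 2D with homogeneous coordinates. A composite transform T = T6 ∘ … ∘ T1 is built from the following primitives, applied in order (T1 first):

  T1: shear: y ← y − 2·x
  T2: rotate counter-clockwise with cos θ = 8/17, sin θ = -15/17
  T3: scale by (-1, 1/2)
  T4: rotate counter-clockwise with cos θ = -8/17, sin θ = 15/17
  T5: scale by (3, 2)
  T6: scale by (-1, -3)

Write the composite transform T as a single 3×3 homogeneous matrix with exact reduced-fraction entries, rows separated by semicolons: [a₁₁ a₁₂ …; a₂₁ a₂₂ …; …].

T = [-339/578 -180/289 0; -2724/289 1542/289 0; 0 0 1]

T1 = [1 0 0; -2 1 0; 0 0 1]
T2·T1 = [-22/17 15/17 0; -31/17 8/17 0; 0 0 1]
T3·…·T1 = [22/17 -15/17 0; -31/34 4/17 0; 0 0 1]
T4·…·T1 = [113/578 60/289 0; 454/289 -257/289 0; 0 0 1]
T5·…·T1 = [339/578 180/289 0; 908/289 -514/289 0; 0 0 1]
T6·…·T1 = [-339/578 -180/289 0; -2724/289 1542/289 0; 0 0 1]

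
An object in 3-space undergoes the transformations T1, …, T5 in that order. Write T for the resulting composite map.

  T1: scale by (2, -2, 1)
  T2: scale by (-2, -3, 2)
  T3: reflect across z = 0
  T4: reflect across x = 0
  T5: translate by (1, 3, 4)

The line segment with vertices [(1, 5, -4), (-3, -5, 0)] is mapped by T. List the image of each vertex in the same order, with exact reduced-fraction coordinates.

image vertices: (5, 33, 12), (-11, -27, 4)

T1 scale by (2, -2, 1): (1, 5, -4) → (2, -10, -4); (-3, -5, 0) → (-6, 10, 0)
T2 scale by (-2, -3, 2): (2, -10, -4) → (-4, 30, -8); (-6, 10, 0) → (12, -30, 0)
T3 reflect across z = 0: (-4, 30, -8) → (-4, 30, 8); (12, -30, 0) → (12, -30, 0)
T4 reflect across x = 0: (-4, 30, 8) → (4, 30, 8); (12, -30, 0) → (-12, -30, 0)
T5 translate by (1, 3, 4): (4, 30, 8) → (5, 33, 12); (-12, -30, 0) → (-11, -27, 4)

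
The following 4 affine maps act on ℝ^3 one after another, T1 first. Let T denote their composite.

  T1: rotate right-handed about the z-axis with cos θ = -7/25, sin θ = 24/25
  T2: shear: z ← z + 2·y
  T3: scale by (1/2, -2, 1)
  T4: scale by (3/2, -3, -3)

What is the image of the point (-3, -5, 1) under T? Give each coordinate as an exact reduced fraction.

T(p) = (423/100, -222/25, 147/25)

T1 rotate right-handed about the z-axis with cos θ = -7/25, sin θ = 24/25: (-3, -5, 1) → (141/25, -37/25, 1)
T2 shear: z ← z + 2·y: (141/25, -37/25, 1) → (141/25, -37/25, -49/25)
T3 scale by (1/2, -2, 1): (141/25, -37/25, -49/25) → (141/50, 74/25, -49/25)
T4 scale by (3/2, -3, -3): (141/50, 74/25, -49/25) → (423/100, -222/25, 147/25)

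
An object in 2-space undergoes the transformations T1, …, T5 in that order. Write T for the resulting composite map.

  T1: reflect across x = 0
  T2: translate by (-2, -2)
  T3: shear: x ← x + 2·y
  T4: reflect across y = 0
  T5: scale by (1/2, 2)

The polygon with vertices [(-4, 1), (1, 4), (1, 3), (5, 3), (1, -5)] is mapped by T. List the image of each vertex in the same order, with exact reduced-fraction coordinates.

image vertices: (0, 2), (1/2, -4), (-1/2, -2), (-5/2, -2), (-17/2, 14)

T1 reflect across x = 0: (-4, 1) → (4, 1); (1, 4) → (-1, 4); (1, 3) → (-1, 3); (5, 3) → (-5, 3); (1, -5) → (-1, -5)
T2 translate by (-2, -2): (4, 1) → (2, -1); (-1, 4) → (-3, 2); (-1, 3) → (-3, 1); (-5, 3) → (-7, 1); (-1, -5) → (-3, -7)
T3 shear: x ← x + 2·y: (2, -1) → (0, -1); (-3, 2) → (1, 2); (-3, 1) → (-1, 1); (-7, 1) → (-5, 1); (-3, -7) → (-17, -7)
T4 reflect across y = 0: (0, -1) → (0, 1); (1, 2) → (1, -2); (-1, 1) → (-1, -1); (-5, 1) → (-5, -1); (-17, -7) → (-17, 7)
T5 scale by (1/2, 2): (0, 1) → (0, 2); (1, -2) → (1/2, -4); (-1, -1) → (-1/2, -2); (-5, -1) → (-5/2, -2); (-17, 7) → (-17/2, 14)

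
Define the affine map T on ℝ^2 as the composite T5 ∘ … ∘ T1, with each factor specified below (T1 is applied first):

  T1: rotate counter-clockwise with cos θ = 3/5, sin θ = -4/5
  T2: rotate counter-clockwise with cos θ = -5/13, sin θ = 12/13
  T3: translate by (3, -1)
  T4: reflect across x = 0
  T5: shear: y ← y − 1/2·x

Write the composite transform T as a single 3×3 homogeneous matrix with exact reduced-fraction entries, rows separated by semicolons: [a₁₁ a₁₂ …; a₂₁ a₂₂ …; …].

T1 = [3/5 4/5 0; -4/5 3/5 0; 0 0 1]
T2·T1 = [33/65 -56/65 0; 56/65 33/65 0; 0 0 1]
T3·…·T1 = [33/65 -56/65 3; 56/65 33/65 -1; 0 0 1]
T4·…·T1 = [-33/65 56/65 -3; 56/65 33/65 -1; 0 0 1]
T5·…·T1 = [-33/65 56/65 -3; 29/26 1/13 1/2; 0 0 1]

T = [-33/65 56/65 -3; 29/26 1/13 1/2; 0 0 1]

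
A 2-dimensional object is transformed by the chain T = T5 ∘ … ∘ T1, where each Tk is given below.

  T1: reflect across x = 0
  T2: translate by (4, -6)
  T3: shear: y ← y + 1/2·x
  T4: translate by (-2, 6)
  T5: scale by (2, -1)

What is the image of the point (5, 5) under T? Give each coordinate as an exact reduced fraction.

T(p) = (-6, -9/2)

T1 reflect across x = 0: (5, 5) → (-5, 5)
T2 translate by (4, -6): (-5, 5) → (-1, -1)
T3 shear: y ← y + 1/2·x: (-1, -1) → (-1, -3/2)
T4 translate by (-2, 6): (-1, -3/2) → (-3, 9/2)
T5 scale by (2, -1): (-3, 9/2) → (-6, -9/2)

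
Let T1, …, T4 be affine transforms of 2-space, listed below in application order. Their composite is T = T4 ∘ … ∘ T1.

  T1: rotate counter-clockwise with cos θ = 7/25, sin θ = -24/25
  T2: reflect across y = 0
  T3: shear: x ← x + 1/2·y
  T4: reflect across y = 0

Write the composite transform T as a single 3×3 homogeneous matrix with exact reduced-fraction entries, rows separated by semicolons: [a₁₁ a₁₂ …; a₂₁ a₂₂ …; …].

T = [19/25 41/50 0; -24/25 7/25 0; 0 0 1]

T1 = [7/25 24/25 0; -24/25 7/25 0; 0 0 1]
T2·T1 = [7/25 24/25 0; 24/25 -7/25 0; 0 0 1]
T3·…·T1 = [19/25 41/50 0; 24/25 -7/25 0; 0 0 1]
T4·…·T1 = [19/25 41/50 0; -24/25 7/25 0; 0 0 1]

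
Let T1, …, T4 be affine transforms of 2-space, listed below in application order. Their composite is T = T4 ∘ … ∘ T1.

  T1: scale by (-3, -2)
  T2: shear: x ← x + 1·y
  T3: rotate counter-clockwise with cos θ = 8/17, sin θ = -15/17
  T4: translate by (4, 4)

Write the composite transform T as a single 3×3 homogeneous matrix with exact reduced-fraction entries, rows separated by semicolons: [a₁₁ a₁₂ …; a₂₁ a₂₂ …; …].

T = [-24/17 -46/17 4; 45/17 14/17 4; 0 0 1]

T1 = [-3 0 0; 0 -2 0; 0 0 1]
T2·T1 = [-3 -2 0; 0 -2 0; 0 0 1]
T3·…·T1 = [-24/17 -46/17 0; 45/17 14/17 0; 0 0 1]
T4·…·T1 = [-24/17 -46/17 4; 45/17 14/17 4; 0 0 1]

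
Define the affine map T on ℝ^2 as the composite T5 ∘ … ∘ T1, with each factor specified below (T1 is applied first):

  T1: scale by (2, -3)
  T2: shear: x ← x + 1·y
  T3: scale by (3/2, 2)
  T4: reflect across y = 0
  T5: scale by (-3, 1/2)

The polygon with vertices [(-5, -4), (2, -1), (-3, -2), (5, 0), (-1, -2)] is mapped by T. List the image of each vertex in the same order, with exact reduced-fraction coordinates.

T1 scale by (2, -3): (-5, -4) → (-10, 12); (2, -1) → (4, 3); (-3, -2) → (-6, 6); (5, 0) → (10, 0); (-1, -2) → (-2, 6)
T2 shear: x ← x + 1·y: (-10, 12) → (2, 12); (4, 3) → (7, 3); (-6, 6) → (0, 6); (10, 0) → (10, 0); (-2, 6) → (4, 6)
T3 scale by (3/2, 2): (2, 12) → (3, 24); (7, 3) → (21/2, 6); (0, 6) → (0, 12); (10, 0) → (15, 0); (4, 6) → (6, 12)
T4 reflect across y = 0: (3, 24) → (3, -24); (21/2, 6) → (21/2, -6); (0, 12) → (0, -12); (15, 0) → (15, 0); (6, 12) → (6, -12)
T5 scale by (-3, 1/2): (3, -24) → (-9, -12); (21/2, -6) → (-63/2, -3); (0, -12) → (0, -6); (15, 0) → (-45, 0); (6, -12) → (-18, -6)

image vertices: (-9, -12), (-63/2, -3), (0, -6), (-45, 0), (-18, -6)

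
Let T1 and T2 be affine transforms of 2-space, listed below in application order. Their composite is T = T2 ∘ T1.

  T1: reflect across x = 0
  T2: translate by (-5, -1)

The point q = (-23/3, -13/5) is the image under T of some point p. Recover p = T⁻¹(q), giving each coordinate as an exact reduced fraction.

T1 = [-1 0 0; 0 1 0; 0 0 1]
T2·T1 = [-1 0 -5; 0 1 -1; 0 0 1]
det M = -1; M⁻¹ = [-1 0 -5; 0 1 1; 0 0 1]
M⁻¹ · (-23/3, -13/5)ᵀ = (8/3, -8/5)ᵀ

p = (8/3, -8/5)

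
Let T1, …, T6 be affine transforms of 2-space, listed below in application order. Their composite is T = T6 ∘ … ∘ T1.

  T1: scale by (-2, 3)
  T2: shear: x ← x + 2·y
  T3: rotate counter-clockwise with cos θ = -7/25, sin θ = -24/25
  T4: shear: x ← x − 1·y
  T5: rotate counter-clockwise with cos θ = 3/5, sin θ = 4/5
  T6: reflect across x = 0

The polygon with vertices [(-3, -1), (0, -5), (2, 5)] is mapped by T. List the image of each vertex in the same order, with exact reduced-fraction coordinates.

T1 scale by (-2, 3): (-3, -1) → (6, -3); (0, -5) → (0, -15); (2, 5) → (-4, 15)
T2 shear: x ← x + 2·y: (6, -3) → (0, -3); (0, -15) → (-30, -15); (-4, 15) → (26, 15)
T3 rotate counter-clockwise with cos θ = -7/25, sin θ = -24/25: (0, -3) → (-72/25, 21/25); (-30, -15) → (-6, 33); (26, 15) → (178/25, -729/25)
T4 shear: x ← x − 1·y: (-72/25, 21/25) → (-93/25, 21/25); (-6, 33) → (-39, 33); (178/25, -729/25) → (907/25, -729/25)
T5 rotate counter-clockwise with cos θ = 3/5, sin θ = 4/5: (-93/25, 21/25) → (-363/125, -309/125); (-39, 33) → (-249/5, -57/5); (907/25, -729/25) → (5637/125, 1441/125)
T6 reflect across x = 0: (-363/125, -309/125) → (363/125, -309/125); (-249/5, -57/5) → (249/5, -57/5); (5637/125, 1441/125) → (-5637/125, 1441/125)

image vertices: (363/125, -309/125), (249/5, -57/5), (-5637/125, 1441/125)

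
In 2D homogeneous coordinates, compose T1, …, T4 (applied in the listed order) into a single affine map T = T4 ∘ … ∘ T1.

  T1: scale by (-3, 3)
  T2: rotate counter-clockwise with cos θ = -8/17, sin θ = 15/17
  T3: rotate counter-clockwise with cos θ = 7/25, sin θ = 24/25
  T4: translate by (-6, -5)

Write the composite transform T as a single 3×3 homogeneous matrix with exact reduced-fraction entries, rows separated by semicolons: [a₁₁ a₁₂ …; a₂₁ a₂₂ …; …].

T = [1248/425 261/425 -6; 261/425 -1248/425 -5; 0 0 1]

T1 = [-3 0 0; 0 3 0; 0 0 1]
T2·T1 = [24/17 -45/17 0; -45/17 -24/17 0; 0 0 1]
T3·…·T1 = [1248/425 261/425 0; 261/425 -1248/425 0; 0 0 1]
T4·…·T1 = [1248/425 261/425 -6; 261/425 -1248/425 -5; 0 0 1]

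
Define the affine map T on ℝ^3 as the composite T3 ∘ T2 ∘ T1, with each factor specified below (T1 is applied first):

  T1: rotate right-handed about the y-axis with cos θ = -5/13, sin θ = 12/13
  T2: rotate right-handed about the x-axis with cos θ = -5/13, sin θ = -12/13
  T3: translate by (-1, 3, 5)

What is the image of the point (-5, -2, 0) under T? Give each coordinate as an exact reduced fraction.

T1 rotate right-handed about the y-axis with cos θ = -5/13, sin θ = 12/13: (-5, -2, 0) → (25/13, -2, 60/13)
T2 rotate right-handed about the x-axis with cos θ = -5/13, sin θ = -12/13: (25/13, -2, 60/13) → (25/13, 850/169, 12/169)
T3 translate by (-1, 3, 5): (25/13, 850/169, 12/169) → (12/13, 1357/169, 857/169)

T(p) = (12/13, 1357/169, 857/169)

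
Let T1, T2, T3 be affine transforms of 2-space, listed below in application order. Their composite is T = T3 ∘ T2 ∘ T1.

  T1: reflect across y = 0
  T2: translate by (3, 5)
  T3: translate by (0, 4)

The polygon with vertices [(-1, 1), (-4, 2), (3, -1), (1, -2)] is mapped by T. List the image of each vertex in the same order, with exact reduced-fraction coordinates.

image vertices: (2, 8), (-1, 7), (6, 10), (4, 11)

T1 reflect across y = 0: (-1, 1) → (-1, -1); (-4, 2) → (-4, -2); (3, -1) → (3, 1); (1, -2) → (1, 2)
T2 translate by (3, 5): (-1, -1) → (2, 4); (-4, -2) → (-1, 3); (3, 1) → (6, 6); (1, 2) → (4, 7)
T3 translate by (0, 4): (2, 4) → (2, 8); (-1, 3) → (-1, 7); (6, 6) → (6, 10); (4, 7) → (4, 11)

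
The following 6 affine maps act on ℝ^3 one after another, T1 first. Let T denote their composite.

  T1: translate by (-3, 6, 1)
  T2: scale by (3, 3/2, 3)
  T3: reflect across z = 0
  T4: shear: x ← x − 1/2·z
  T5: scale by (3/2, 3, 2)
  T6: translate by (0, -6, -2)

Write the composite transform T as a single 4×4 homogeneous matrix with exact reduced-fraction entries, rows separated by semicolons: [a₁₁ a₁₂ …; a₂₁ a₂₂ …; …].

T = [9/2 0 9/4 -45/4; 0 9/2 0 21; 0 0 -6 -8; 0 0 0 1]

T1 = [1 0 0 -3; 0 1 0 6; 0 0 1 1; 0 0 0 1]
T2·T1 = [3 0 0 -9; 0 3/2 0 9; 0 0 3 3; 0 0 0 1]
T3·…·T1 = [3 0 0 -9; 0 3/2 0 9; 0 0 -3 -3; 0 0 0 1]
T4·…·T1 = [3 0 3/2 -15/2; 0 3/2 0 9; 0 0 -3 -3; 0 0 0 1]
T5·…·T1 = [9/2 0 9/4 -45/4; 0 9/2 0 27; 0 0 -6 -6; 0 0 0 1]
T6·…·T1 = [9/2 0 9/4 -45/4; 0 9/2 0 21; 0 0 -6 -8; 0 0 0 1]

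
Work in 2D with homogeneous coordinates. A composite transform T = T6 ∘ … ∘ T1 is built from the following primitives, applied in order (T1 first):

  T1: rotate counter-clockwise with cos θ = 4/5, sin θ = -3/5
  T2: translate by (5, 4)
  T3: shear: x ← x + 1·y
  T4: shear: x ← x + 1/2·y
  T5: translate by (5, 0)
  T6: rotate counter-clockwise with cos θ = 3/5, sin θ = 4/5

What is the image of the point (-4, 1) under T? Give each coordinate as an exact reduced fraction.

T1 rotate counter-clockwise with cos θ = 4/5, sin θ = -3/5: (-4, 1) → (-13/5, 16/5)
T2 translate by (5, 4): (-13/5, 16/5) → (12/5, 36/5)
T3 shear: x ← x + 1·y: (12/5, 36/5) → (48/5, 36/5)
T4 shear: x ← x + 1/2·y: (48/5, 36/5) → (66/5, 36/5)
T5 translate by (5, 0): (66/5, 36/5) → (91/5, 36/5)
T6 rotate counter-clockwise with cos θ = 3/5, sin θ = 4/5: (91/5, 36/5) → (129/25, 472/25)

T(p) = (129/25, 472/25)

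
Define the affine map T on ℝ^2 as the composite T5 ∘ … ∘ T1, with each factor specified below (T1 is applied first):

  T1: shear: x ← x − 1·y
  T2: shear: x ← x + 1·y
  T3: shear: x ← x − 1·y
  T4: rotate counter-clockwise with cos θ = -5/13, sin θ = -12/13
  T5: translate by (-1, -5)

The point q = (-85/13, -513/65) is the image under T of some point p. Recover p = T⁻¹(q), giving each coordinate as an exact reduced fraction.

T1 = [1 -1 0; 0 1 0; 0 0 1]
T2·T1 = [1 0 0; 0 1 0; 0 0 1]
T3·…·T1 = [1 -1 0; 0 1 0; 0 0 1]
T4·…·T1 = [-5/13 17/13 0; -12/13 7/13 0; 0 0 1]
T5·…·T1 = [-5/13 17/13 -1; -12/13 7/13 -5; 0 0 1]
det M = 1; M⁻¹ = [7/13 -17/13 -6; 12/13 -5/13 -1; 0 0 1]
M⁻¹ · (-85/13, -513/65)ᵀ = (4/5, -4)ᵀ

p = (4/5, -4)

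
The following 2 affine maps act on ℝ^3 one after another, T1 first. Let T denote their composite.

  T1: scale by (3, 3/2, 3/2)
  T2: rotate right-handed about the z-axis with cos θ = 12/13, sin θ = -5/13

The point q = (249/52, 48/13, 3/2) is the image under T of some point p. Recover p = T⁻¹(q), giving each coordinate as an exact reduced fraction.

T1 = [3 0 0 0; 0 3/2 0 0; 0 0 3/2 0; 0 0 0 1]
T2·T1 = [36/13 15/26 0 0; -15/13 18/13 0 0; 0 0 3/2 0; 0 0 0 1]
det M = 27/4; M⁻¹ = [4/13 -5/39 0 0; 10/39 8/13 0 0; 0 0 2/3 0; 0 0 0 1]
M⁻¹ · (249/52, 48/13, 3/2)ᵀ = (1, 7/2, 1)ᵀ

p = (1, 7/2, 1)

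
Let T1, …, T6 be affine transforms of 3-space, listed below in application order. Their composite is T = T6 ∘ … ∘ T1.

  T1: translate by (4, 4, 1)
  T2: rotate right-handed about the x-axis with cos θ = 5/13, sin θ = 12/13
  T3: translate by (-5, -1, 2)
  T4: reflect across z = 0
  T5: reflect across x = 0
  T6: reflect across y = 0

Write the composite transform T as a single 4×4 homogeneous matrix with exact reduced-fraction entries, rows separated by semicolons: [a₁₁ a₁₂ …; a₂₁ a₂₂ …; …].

T1 = [1 0 0 4; 0 1 0 4; 0 0 1 1; 0 0 0 1]
T2·T1 = [1 0 0 4; 0 5/13 -12/13 8/13; 0 12/13 5/13 53/13; 0 0 0 1]
T3·…·T1 = [1 0 0 -1; 0 5/13 -12/13 -5/13; 0 12/13 5/13 79/13; 0 0 0 1]
T4·…·T1 = [1 0 0 -1; 0 5/13 -12/13 -5/13; 0 -12/13 -5/13 -79/13; 0 0 0 1]
T5·…·T1 = [-1 0 0 1; 0 5/13 -12/13 -5/13; 0 -12/13 -5/13 -79/13; 0 0 0 1]
T6·…·T1 = [-1 0 0 1; 0 -5/13 12/13 5/13; 0 -12/13 -5/13 -79/13; 0 0 0 1]

T = [-1 0 0 1; 0 -5/13 12/13 5/13; 0 -12/13 -5/13 -79/13; 0 0 0 1]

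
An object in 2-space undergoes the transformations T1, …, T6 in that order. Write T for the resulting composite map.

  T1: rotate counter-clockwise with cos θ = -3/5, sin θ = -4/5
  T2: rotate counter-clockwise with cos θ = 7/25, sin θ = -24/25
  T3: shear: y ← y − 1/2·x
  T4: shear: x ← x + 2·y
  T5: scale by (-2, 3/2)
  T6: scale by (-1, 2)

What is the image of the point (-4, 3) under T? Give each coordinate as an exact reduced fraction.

T1 rotate counter-clockwise with cos θ = -3/5, sin θ = -4/5: (-4, 3) → (24/5, 7/5)
T2 rotate counter-clockwise with cos θ = 7/25, sin θ = -24/25: (24/5, 7/5) → (336/125, -527/125)
T3 shear: y ← y − 1/2·x: (336/125, -527/125) → (336/125, -139/25)
T4 shear: x ← x + 2·y: (336/125, -139/25) → (-1054/125, -139/25)
T5 scale by (-2, 3/2): (-1054/125, -139/25) → (2108/125, -417/50)
T6 scale by (-1, 2): (2108/125, -417/50) → (-2108/125, -417/25)

T(p) = (-2108/125, -417/25)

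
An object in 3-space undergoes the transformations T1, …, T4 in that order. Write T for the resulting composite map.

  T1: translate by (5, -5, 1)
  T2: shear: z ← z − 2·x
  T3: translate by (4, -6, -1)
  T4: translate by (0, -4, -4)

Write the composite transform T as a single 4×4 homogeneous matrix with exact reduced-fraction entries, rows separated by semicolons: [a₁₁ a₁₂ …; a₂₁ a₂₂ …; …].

T1 = [1 0 0 5; 0 1 0 -5; 0 0 1 1; 0 0 0 1]
T2·T1 = [1 0 0 5; 0 1 0 -5; -2 0 1 -9; 0 0 0 1]
T3·…·T1 = [1 0 0 9; 0 1 0 -11; -2 0 1 -10; 0 0 0 1]
T4·…·T1 = [1 0 0 9; 0 1 0 -15; -2 0 1 -14; 0 0 0 1]

T = [1 0 0 9; 0 1 0 -15; -2 0 1 -14; 0 0 0 1]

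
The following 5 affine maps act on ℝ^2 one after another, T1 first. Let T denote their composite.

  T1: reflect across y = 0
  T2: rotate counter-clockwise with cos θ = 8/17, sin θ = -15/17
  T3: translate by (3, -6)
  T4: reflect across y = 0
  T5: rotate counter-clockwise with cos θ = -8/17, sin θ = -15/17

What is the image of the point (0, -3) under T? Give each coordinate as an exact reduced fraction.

T(p) = (402/289, -2064/289)

T1 reflect across y = 0: (0, -3) → (0, 3)
T2 rotate counter-clockwise with cos θ = 8/17, sin θ = -15/17: (0, 3) → (45/17, 24/17)
T3 translate by (3, -6): (45/17, 24/17) → (96/17, -78/17)
T4 reflect across y = 0: (96/17, -78/17) → (96/17, 78/17)
T5 rotate counter-clockwise with cos θ = -8/17, sin θ = -15/17: (96/17, 78/17) → (402/289, -2064/289)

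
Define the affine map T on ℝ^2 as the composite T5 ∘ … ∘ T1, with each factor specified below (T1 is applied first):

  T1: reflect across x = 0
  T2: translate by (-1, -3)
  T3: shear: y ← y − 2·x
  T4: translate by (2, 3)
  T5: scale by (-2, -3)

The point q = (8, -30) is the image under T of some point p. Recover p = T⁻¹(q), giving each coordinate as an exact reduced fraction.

p = (5, -2)

T1 = [-1 0 0; 0 1 0; 0 0 1]
T2·T1 = [-1 0 -1; 0 1 -3; 0 0 1]
T3·…·T1 = [-1 0 -1; 2 1 -1; 0 0 1]
T4·…·T1 = [-1 0 1; 2 1 2; 0 0 1]
T5·…·T1 = [2 0 -2; -6 -3 -6; 0 0 1]
det M = -6; M⁻¹ = [1/2 0 1; -1 -1/3 -4; 0 0 1]
M⁻¹ · (8, -30)ᵀ = (5, -2)ᵀ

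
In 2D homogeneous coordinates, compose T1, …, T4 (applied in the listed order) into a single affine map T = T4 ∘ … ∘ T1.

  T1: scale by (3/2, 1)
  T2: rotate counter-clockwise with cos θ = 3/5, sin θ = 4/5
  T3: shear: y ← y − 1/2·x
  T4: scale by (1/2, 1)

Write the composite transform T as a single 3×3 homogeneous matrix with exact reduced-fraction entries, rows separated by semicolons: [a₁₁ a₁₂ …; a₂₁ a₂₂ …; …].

T1 = [3/2 0 0; 0 1 0; 0 0 1]
T2·T1 = [9/10 -4/5 0; 6/5 3/5 0; 0 0 1]
T3·…·T1 = [9/10 -4/5 0; 3/4 1 0; 0 0 1]
T4·…·T1 = [9/20 -2/5 0; 3/4 1 0; 0 0 1]

T = [9/20 -2/5 0; 3/4 1 0; 0 0 1]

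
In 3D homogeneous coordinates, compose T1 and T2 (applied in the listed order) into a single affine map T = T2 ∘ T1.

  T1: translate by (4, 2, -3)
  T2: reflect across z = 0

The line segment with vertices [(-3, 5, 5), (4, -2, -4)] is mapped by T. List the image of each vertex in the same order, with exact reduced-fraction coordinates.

T1 translate by (4, 2, -3): (-3, 5, 5) → (1, 7, 2); (4, -2, -4) → (8, 0, -7)
T2 reflect across z = 0: (1, 7, 2) → (1, 7, -2); (8, 0, -7) → (8, 0, 7)

image vertices: (1, 7, -2), (8, 0, 7)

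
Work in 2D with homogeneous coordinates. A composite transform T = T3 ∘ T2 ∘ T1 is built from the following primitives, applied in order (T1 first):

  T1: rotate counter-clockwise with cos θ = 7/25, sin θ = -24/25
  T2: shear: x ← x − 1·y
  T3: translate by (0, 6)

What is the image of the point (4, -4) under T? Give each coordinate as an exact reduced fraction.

T1 rotate counter-clockwise with cos θ = 7/25, sin θ = -24/25: (4, -4) → (-68/25, -124/25)
T2 shear: x ← x − 1·y: (-68/25, -124/25) → (56/25, -124/25)
T3 translate by (0, 6): (56/25, -124/25) → (56/25, 26/25)

T(p) = (56/25, 26/25)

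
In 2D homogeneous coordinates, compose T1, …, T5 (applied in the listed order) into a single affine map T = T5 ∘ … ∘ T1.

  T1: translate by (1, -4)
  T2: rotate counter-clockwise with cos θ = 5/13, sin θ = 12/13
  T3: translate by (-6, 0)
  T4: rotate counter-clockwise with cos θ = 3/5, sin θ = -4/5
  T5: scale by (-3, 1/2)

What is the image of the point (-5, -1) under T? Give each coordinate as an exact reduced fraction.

T(p) = (1218/65, -67/130)

T1 translate by (1, -4): (-5, -1) → (-4, -5)
T2 rotate counter-clockwise with cos θ = 5/13, sin θ = 12/13: (-4, -5) → (40/13, -73/13)
T3 translate by (-6, 0): (40/13, -73/13) → (-38/13, -73/13)
T4 rotate counter-clockwise with cos θ = 3/5, sin θ = -4/5: (-38/13, -73/13) → (-406/65, -67/65)
T5 scale by (-3, 1/2): (-406/65, -67/65) → (1218/65, -67/130)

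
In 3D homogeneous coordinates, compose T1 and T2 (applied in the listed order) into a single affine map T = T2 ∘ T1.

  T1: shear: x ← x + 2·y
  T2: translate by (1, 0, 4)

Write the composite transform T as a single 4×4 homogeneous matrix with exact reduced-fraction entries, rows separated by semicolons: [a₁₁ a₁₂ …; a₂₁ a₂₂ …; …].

T = [1 2 0 1; 0 1 0 0; 0 0 1 4; 0 0 0 1]

T1 = [1 2 0 0; 0 1 0 0; 0 0 1 0; 0 0 0 1]
T2·T1 = [1 2 0 1; 0 1 0 0; 0 0 1 4; 0 0 0 1]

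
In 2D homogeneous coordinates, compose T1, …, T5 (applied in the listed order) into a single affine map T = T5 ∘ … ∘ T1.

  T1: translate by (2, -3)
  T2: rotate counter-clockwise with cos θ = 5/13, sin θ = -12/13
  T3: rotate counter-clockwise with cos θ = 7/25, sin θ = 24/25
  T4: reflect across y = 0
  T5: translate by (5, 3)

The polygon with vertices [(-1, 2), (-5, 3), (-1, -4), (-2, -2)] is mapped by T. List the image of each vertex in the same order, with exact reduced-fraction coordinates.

image vertices: (1984/325, 1262/325), (656/325, 1083/325), (88/13, 128/13), (361/65, 518/65)

T1 translate by (2, -3): (-1, 2) → (1, -1); (-5, 3) → (-3, 0); (-1, -4) → (1, -7); (-2, -2) → (0, -5)
T2 rotate counter-clockwise with cos θ = 5/13, sin θ = -12/13: (1, -1) → (-7/13, -17/13); (-3, 0) → (-15/13, 36/13); (1, -7) → (-79/13, -47/13); (0, -5) → (-60/13, -25/13)
T3 rotate counter-clockwise with cos θ = 7/25, sin θ = 24/25: (-7/13, -17/13) → (359/325, -287/325); (-15/13, 36/13) → (-969/325, -108/325); (-79/13, -47/13) → (23/13, -89/13); (-60/13, -25/13) → (36/65, -323/65)
T4 reflect across y = 0: (359/325, -287/325) → (359/325, 287/325); (-969/325, -108/325) → (-969/325, 108/325); (23/13, -89/13) → (23/13, 89/13); (36/65, -323/65) → (36/65, 323/65)
T5 translate by (5, 3): (359/325, 287/325) → (1984/325, 1262/325); (-969/325, 108/325) → (656/325, 1083/325); (23/13, 89/13) → (88/13, 128/13); (36/65, 323/65) → (361/65, 518/65)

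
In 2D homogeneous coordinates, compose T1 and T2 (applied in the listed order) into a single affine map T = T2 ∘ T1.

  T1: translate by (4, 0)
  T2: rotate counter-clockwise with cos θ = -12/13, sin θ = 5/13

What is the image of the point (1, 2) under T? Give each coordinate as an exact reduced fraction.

T1 translate by (4, 0): (1, 2) → (5, 2)
T2 rotate counter-clockwise with cos θ = -12/13, sin θ = 5/13: (5, 2) → (-70/13, 1/13)

T(p) = (-70/13, 1/13)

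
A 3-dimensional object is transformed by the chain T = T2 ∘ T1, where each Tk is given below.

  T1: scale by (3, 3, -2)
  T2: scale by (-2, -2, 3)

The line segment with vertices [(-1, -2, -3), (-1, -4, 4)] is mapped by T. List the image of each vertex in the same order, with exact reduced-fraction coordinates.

image vertices: (6, 12, 18), (6, 24, -24)

T1 scale by (3, 3, -2): (-1, -2, -3) → (-3, -6, 6); (-1, -4, 4) → (-3, -12, -8)
T2 scale by (-2, -2, 3): (-3, -6, 6) → (6, 12, 18); (-3, -12, -8) → (6, 24, -24)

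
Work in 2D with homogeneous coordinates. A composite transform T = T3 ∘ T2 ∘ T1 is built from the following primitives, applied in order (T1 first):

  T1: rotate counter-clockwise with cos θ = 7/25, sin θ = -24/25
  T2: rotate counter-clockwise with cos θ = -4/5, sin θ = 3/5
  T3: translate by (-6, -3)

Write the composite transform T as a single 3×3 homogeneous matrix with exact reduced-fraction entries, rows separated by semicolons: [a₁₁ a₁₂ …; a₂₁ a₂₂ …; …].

T = [44/125 -117/125 -6; 117/125 44/125 -3; 0 0 1]

T1 = [7/25 24/25 0; -24/25 7/25 0; 0 0 1]
T2·T1 = [44/125 -117/125 0; 117/125 44/125 0; 0 0 1]
T3·…·T1 = [44/125 -117/125 -6; 117/125 44/125 -3; 0 0 1]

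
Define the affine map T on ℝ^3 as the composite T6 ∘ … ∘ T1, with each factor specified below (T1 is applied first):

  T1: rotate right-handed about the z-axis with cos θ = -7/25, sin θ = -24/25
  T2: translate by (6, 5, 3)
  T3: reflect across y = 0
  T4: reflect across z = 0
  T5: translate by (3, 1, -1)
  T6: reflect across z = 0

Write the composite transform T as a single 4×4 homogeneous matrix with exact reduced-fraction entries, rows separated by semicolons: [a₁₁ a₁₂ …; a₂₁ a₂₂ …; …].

T1 = [-7/25 24/25 0 0; -24/25 -7/25 0 0; 0 0 1 0; 0 0 0 1]
T2·T1 = [-7/25 24/25 0 6; -24/25 -7/25 0 5; 0 0 1 3; 0 0 0 1]
T3·…·T1 = [-7/25 24/25 0 6; 24/25 7/25 0 -5; 0 0 1 3; 0 0 0 1]
T4·…·T1 = [-7/25 24/25 0 6; 24/25 7/25 0 -5; 0 0 -1 -3; 0 0 0 1]
T5·…·T1 = [-7/25 24/25 0 9; 24/25 7/25 0 -4; 0 0 -1 -4; 0 0 0 1]
T6·…·T1 = [-7/25 24/25 0 9; 24/25 7/25 0 -4; 0 0 1 4; 0 0 0 1]

T = [-7/25 24/25 0 9; 24/25 7/25 0 -4; 0 0 1 4; 0 0 0 1]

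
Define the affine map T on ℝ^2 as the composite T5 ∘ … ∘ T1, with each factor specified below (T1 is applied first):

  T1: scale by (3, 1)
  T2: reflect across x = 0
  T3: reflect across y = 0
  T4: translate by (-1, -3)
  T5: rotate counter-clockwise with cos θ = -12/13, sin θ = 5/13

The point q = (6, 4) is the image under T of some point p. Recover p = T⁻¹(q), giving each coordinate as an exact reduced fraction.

p = (1, 3)

T1 = [3 0 0; 0 1 0; 0 0 1]
T2·T1 = [-3 0 0; 0 1 0; 0 0 1]
T3·…·T1 = [-3 0 0; 0 -1 0; 0 0 1]
T4·…·T1 = [-3 0 -1; 0 -1 -3; 0 0 1]
T5·…·T1 = [36/13 5/13 27/13; -15/13 12/13 31/13; 0 0 1]
det M = 3; M⁻¹ = [4/13 -5/39 -1/3; 5/13 12/13 -3; 0 0 1]
M⁻¹ · (6, 4)ᵀ = (1, 3)ᵀ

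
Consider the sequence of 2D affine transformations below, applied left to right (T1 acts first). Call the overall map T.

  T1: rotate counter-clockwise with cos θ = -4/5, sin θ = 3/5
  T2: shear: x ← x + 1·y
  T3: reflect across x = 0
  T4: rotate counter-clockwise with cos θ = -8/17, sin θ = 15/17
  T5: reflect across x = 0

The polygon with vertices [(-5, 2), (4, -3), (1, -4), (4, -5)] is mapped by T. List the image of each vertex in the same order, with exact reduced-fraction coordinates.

T1 rotate counter-clockwise with cos θ = -4/5, sin θ = 3/5: (-5, 2) → (14/5, -23/5); (4, -3) → (-7/5, 24/5); (1, -4) → (8/5, 19/5); (4, -5) → (-1/5, 32/5)
T2 shear: x ← x + 1·y: (14/5, -23/5) → (-9/5, -23/5); (-7/5, 24/5) → (17/5, 24/5); (8/5, 19/5) → (27/5, 19/5); (-1/5, 32/5) → (31/5, 32/5)
T3 reflect across x = 0: (-9/5, -23/5) → (9/5, -23/5); (17/5, 24/5) → (-17/5, 24/5); (27/5, 19/5) → (-27/5, 19/5); (31/5, 32/5) → (-31/5, 32/5)
T4 rotate counter-clockwise with cos θ = -8/17, sin θ = 15/17: (9/5, -23/5) → (273/85, 319/85); (-17/5, 24/5) → (-224/85, -447/85); (-27/5, 19/5) → (-69/85, -557/85); (-31/5, 32/5) → (-232/85, -721/85)
T5 reflect across x = 0: (273/85, 319/85) → (-273/85, 319/85); (-224/85, -447/85) → (224/85, -447/85); (-69/85, -557/85) → (69/85, -557/85); (-232/85, -721/85) → (232/85, -721/85)

image vertices: (-273/85, 319/85), (224/85, -447/85), (69/85, -557/85), (232/85, -721/85)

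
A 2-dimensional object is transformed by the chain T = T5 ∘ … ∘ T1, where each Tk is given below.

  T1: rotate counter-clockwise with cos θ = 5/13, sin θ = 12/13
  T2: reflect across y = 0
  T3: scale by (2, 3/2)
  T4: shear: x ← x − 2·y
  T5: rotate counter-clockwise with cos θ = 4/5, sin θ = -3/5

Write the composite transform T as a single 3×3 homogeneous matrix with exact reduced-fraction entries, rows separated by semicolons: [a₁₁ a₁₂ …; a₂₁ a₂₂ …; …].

T = [2 -9/10 0; -42/13 -3/65 0; 0 0 1]

T1 = [5/13 -12/13 0; 12/13 5/13 0; 0 0 1]
T2·T1 = [5/13 -12/13 0; -12/13 -5/13 0; 0 0 1]
T3·…·T1 = [10/13 -24/13 0; -18/13 -15/26 0; 0 0 1]
T4·…·T1 = [46/13 -9/13 0; -18/13 -15/26 0; 0 0 1]
T5·…·T1 = [2 -9/10 0; -42/13 -3/65 0; 0 0 1]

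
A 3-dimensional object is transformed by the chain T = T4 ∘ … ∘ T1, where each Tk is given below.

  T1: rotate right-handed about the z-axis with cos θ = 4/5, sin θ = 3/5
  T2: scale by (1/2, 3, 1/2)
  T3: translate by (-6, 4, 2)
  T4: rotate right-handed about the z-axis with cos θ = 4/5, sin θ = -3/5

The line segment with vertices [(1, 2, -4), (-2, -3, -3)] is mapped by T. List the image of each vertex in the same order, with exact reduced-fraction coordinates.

image vertices: (7/5, 61/5, 0), (-44/5, -19/10, 1/2)

T1 rotate right-handed about the z-axis with cos θ = 4/5, sin θ = 3/5: (1, 2, -4) → (-2/5, 11/5, -4); (-2, -3, -3) → (1/5, -18/5, -3)
T2 scale by (1/2, 3, 1/2): (-2/5, 11/5, -4) → (-1/5, 33/5, -2); (1/5, -18/5, -3) → (1/10, -54/5, -3/2)
T3 translate by (-6, 4, 2): (-1/5, 33/5, -2) → (-31/5, 53/5, 0); (1/10, -54/5, -3/2) → (-59/10, -34/5, 1/2)
T4 rotate right-handed about the z-axis with cos θ = 4/5, sin θ = -3/5: (-31/5, 53/5, 0) → (7/5, 61/5, 0); (-59/10, -34/5, 1/2) → (-44/5, -19/10, 1/2)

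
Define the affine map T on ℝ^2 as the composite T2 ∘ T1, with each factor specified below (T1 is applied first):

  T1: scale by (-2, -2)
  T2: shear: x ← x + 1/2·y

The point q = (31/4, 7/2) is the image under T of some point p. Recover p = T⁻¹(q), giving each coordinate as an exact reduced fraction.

p = (-3, -7/4)

T1 = [-2 0 0; 0 -2 0; 0 0 1]
T2·T1 = [-2 -1 0; 0 -2 0; 0 0 1]
det M = 4; M⁻¹ = [-1/2 1/4 0; 0 -1/2 0; 0 0 1]
M⁻¹ · (31/4, 7/2)ᵀ = (-3, -7/4)ᵀ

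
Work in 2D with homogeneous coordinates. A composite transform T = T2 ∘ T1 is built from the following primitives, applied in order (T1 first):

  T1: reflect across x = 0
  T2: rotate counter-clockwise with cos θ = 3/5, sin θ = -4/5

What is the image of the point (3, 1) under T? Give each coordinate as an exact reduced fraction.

T1 reflect across x = 0: (3, 1) → (-3, 1)
T2 rotate counter-clockwise with cos θ = 3/5, sin θ = -4/5: (-3, 1) → (-1, 3)

T(p) = (-1, 3)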